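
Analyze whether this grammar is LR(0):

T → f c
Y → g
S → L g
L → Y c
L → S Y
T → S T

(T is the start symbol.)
No. Shift-reduce conflict between [L → S Y .] and [L → Y . c]

A grammar is LR(0) if no state in the canonical LR(0) collection has:
  - both a shift item (dot before a terminal) and a complete item (shift-reduce conflict), or
  - two or more complete items (reduce-reduce conflict; the accept item [T' → T .] counts as a complete item here).

Augment with T' → T and build the canonical LR(0) collection (I0 = CLOSURE({[T' → . T]}), then GOTO on every symbol after a dot until no new states appear). It has 12 states:
  I0: { [L → . S Y], [L → . Y c], [S → . L g], [T → . S T], [T → . f c], [T' → . T], [Y → . g] }  — shift
  I1: { [S → L . g] }  — shift
  I2: { [L → . S Y], [L → . Y c], [L → S . Y], [S → . L g], [T → . S T], [T → . f c], [T → S . T], [Y → . g] }  — shift
  I3: { [T' → T .] }  — accept
  I4: { [L → Y . c] }  — shift
  I5: { [T → f . c] }  — shift
  I6: { [Y → g .] }  — reduce
  I7: { [T → f c .] }  — reduce
  I8: { [L → Y c .] }  — reduce
  I9: { [T → S T .] }  — reduce
  I10: { [L → S Y .], [L → Y . c] }  — shift, reduce
  I11: { [S → L g .] }  — reduce

Conflict in state I10:
  Shift-reduce conflict between [L → S Y .] and [L → Y . c]
So the grammar is NOT LR(0).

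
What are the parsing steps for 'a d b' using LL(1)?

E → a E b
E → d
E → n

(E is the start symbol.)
Stack is shown with the top on the left.

Stack    Input    Action
------------------------
E $      a d b $  output E → a E b
a E b $  a d b $  match 'a'
E b $    d b $    output E → d
d b $    d b $    match 'd'
b $      b $      match 'b'
$        $        accept

The string is accepted.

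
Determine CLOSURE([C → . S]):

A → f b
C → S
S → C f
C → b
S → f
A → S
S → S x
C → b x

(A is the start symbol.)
To compute CLOSURE, for each item [A → α.Bβ] where B is a non-terminal, add [B → .γ] for all productions B → γ; repeat for the newly added items until nothing changes.

Start with: [C → . S]
  [C → . S] has the dot before S: add [S → . C f], [S → . f], [S → . S x]
  [S → . C f] has the dot before C: add [C → . b], [C → . b x]
No further items can be added.

CLOSURE = { [C → . S], [C → . b x], [C → . b], [S → . C f], [S → . S x], [S → . f] }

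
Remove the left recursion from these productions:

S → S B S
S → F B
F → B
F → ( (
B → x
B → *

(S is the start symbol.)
S → F B S'
S' → B S S'
S' → ε
F → B
F → ( (
B → x
B → *

S is directly left-recursive. The standard transformation for
  A → A α₁ | ... | A α_m | β₁ | ... | β_n
is
  A  → β₁ A' | ... | β_n A'
  A' → α₁ A' | ... | α_m A' | ε

S → F B becomes S → F B S'
S → S B S becomes S' → B S S'
Add S' → ε

Productions for other non-terminals are unchanged:
  F → B
  F → ( (
  B → x
  B → *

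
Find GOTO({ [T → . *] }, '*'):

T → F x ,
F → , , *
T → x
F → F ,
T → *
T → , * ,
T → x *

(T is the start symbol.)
GOTO(I, '*') = CLOSURE({ [A → αX.β] : [A → α.Xβ] ∈ I, X = '*' })

Items with dot before '*', with the dot advanced:
  [T → . *] → [T → * .]
Closure adds nothing (no advanced item has the dot before a non-terminal).

GOTO = { [T → * .] }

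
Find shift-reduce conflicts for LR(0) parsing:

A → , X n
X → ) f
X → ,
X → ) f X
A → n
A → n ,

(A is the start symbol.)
A shift-reduce conflict occurs when an LR(0) state has both:
  - a complete (reduce) item [A → α .] (dot at the end), and
  - a shift item [B → β . c γ] (dot before a terminal).

Augment with A' → A and build the canonical LR(0) collection (I0 = CLOSURE({[A' → . A]}), then GOTO on every symbol after a dot until no new states appear). It has 11 states:
  I0: { [A → . , X n], [A → . n ,], [A → . n], [A' → . A] }  — shift
  I1: { [A → , . X n], [X → . ) f X], [X → . ) f], [X → . ,] }  — shift
  I2: { [A' → A .] }  — accept
  I3: { [A → n . ,], [A → n .] }  — shift, reduce
  I4: { [A → n , .] }  — reduce
  I5: { [X → ) . f X], [X → ) . f] }  — shift
  I6: { [X → , .] }  — reduce
  I7: { [A → , X . n] }  — shift
  I8: { [A → , X n .] }  — reduce
  I9: { [X → ) f . X], [X → ) f .], [X → . ) f X], [X → . ) f], [X → . ,] }  — shift, reduce
  I10: { [X → ) f X .] }  — reduce

I3 contains reduce item [A → n .] and shift item [A → n . ,] — shift-reduce conflict.
I9 contains reduce item [X → ) f .] and shift items [X → . ) f], [X → . ) f X], [X → . ,] — shift-reduce conflict.

Answer: Yes — I3: [A → n .] vs [A → n . ,]; I9: [X → ) f .] vs [X → . ) f]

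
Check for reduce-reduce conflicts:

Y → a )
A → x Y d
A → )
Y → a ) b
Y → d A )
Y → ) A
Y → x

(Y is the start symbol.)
Augment with Y' → Y and build the canonical LR(0) collection (I0 = CLOSURE({[Y' → . Y]}), then GOTO on every symbol after a dot until no new states appear). It has 15 states:
  I0: { [Y → . ) A], [Y → . a ) b], [Y → . a )], [Y → . d A )], [Y → . x], [Y' → . Y] }  — shift
  I1: { [A → . )], [A → . x Y d], [Y → ) . A] }  — shift
  I2: { [Y' → Y .] }  — accept
  I3: { [Y → a . ) b], [Y → a . )] }  — shift
  I4: { [A → . )], [A → . x Y d], [Y → d . A )] }  — shift
  I5: { [Y → x .] }  — reduce
  I6: { [A → ) .] }  — reduce
  I7: { [Y → d A . )] }  — shift
  I8: { [A → x . Y d], [Y → . ) A], [Y → . a ) b], [Y → . a )], [Y → . d A )], [Y → . x] }  — shift
  I9: { [A → x Y . d] }  — shift
  I10: { [A → x Y d .] }  — reduce
  I11: { [Y → d A ) .] }  — reduce
  I12: { [Y → a ) . b], [Y → a ) .] }  — shift, reduce
  I13: { [Y → a ) b .] }  — reduce
  I14: { [Y → ) A .] }  — reduce

No state contains more than one complete item.

Answer: No reduce-reduce conflicts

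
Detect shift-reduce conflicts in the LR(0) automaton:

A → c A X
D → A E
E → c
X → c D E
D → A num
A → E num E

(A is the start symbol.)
Yes — I3: [E → c .] vs [A → . c A X]

A shift-reduce conflict occurs when an LR(0) state has both:
  - a complete (reduce) item [A → α .] (dot at the end), and
  - a shift item [B → β . c γ] (dot before a terminal).

Augment with A' → A and build the canonical LR(0) collection (I0 = CLOSURE({[A' → . A]}), then GOTO on every symbol after a dot until no new states appear). It has 15 states:
  I0: { [A → . E num E], [A → . c A X], [A' → . A], [E → . c] }  — shift
  I1: { [A' → A .] }  — accept
  I2: { [A → E . num E] }  — shift
  I3: { [A → . E num E], [A → . c A X], [A → c . A X], [E → . c], [E → c .] }  — shift, reduce
  I4: { [A → c A . X], [X → . c D E] }  — shift
  I5: { [A → c A X .] }  — reduce
  I6: { [A → . E num E], [A → . c A X], [D → . A E], [D → . A num], [E → . c], [X → c . D E] }  — shift
  I7: { [D → A . E], [D → A . num], [E → . c] }  — shift
  I8: { [E → . c], [X → c D . E] }  — shift
  I9: { [X → c D E .] }  — reduce
  I10: { [E → c .] }  — reduce
  I11: { [D → A E .] }  — reduce
  I12: { [D → A num .] }  — reduce
  I13: { [A → E num . E], [E → . c] }  — shift
  I14: { [A → E num E .] }  — reduce

I3 contains reduce item [E → c .] and shift items [A → . c A X], [E → . c] — shift-reduce conflict.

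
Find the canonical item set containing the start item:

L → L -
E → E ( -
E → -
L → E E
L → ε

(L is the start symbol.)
{ [E → . -], [E → . E ( -], [L → . E E], [L → . L -], [L → .], [L' → . L] }

First, augment the grammar with L' → L
I₀ = CLOSURE({ [L' → . L] }):
  [L' → . L] has the dot before L: add [L → . L -], [L → . E E], [L → .]
  [L → . E E] has the dot before E: add [E → . E ( -], [E → . -]
No further items can be added.

I₀ = { [E → . -], [E → . E ( -], [L → . E E], [L → . L -], [L → .], [L' → . L] }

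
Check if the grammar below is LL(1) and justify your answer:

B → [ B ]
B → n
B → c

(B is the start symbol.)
For B:
  PREDICT(B → '[' B ']') = { '[' }
  PREDICT(B → n) = { 'n' }
  PREDICT(B → c) = { 'c' }

All predict sets are disjoint. The grammar IS LL(1).

Answer: Yes, the grammar is LL(1).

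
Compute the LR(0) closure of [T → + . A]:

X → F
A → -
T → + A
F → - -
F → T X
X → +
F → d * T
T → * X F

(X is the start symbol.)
{ [A → . -], [T → + . A] }

To compute CLOSURE, for each item [A → α.Bβ] where B is a non-terminal, add [B → .γ] for all productions B → γ; repeat for the newly added items until nothing changes.

Start with: [T → + . A]
  [T → + . A] has the dot before A: add [A → . -]
No further items can be added.

CLOSURE = { [A → . -], [T → + . A] }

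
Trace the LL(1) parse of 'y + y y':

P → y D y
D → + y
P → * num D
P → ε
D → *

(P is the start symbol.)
Stack is shown with the top on the left.

Stack    Input      Action
--------------------------
P $      y + y y $  output P → y D y
y D y $  y + y y $  match 'y'
D y $    + y y $    output D → + y
+ y y $  + y y $    match '+'
y y $    y y $      match 'y'
y $      y $        match 'y'
$        $          accept

The string is accepted.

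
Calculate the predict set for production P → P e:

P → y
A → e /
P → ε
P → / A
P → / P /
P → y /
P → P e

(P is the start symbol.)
{ '/', 'e', 'y' }

PREDICT(P → P e) = (FIRST(RHS) \ {ε}) ∪ (FOLLOW(P) if ε ∈ FIRST(RHS), i.e. RHS ⇒* ε)
FIRST(P) = { '/', 'e', 'y', ε }
FIRST(P e) = { '/', 'e', 'y' }
ε ∉ FIRST(P e), so FOLLOW(P) is not added.
PREDICT(P → P e) = { '/', 'e', 'y' }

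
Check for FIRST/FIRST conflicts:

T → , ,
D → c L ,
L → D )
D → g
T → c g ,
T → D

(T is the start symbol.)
Yes. T → c g ',' / T → D on { 'c' }

FIRST sets of the non-terminals at (or reachable through a nullable prefix from) the front of some alternative:
  FIRST(D) = { 'c', 'g' }

Productions for T:
  T → , ,: FIRST = { ',' }
  T → c g ,: FIRST = { 'c' }
  T → D: FIRST = { 'c', 'g' }
Productions for D:
  D → c L ,: FIRST = { 'c' }
  D → g: FIRST = { 'g' }
L has only one production, so no FIRST/FIRST conflict is possible there.

Conflict for T: T → c g , and T → D
  Overlap: { 'c' }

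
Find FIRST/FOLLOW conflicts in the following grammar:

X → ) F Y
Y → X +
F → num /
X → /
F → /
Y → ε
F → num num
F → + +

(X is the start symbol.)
No FIRST/FOLLOW conflicts.

A FIRST/FOLLOW conflict occurs when a non-terminal N has a nullable alternative N → β (β ⇒* ε) and another alternative N → α with FIRST(α) ∩ FOLLOW(N) ≠ ∅: on such a lookahead the parser cannot decide between expanding α and letting N vanish via β.

Nullable non-terminals: Y.
FIRST sets used below: FIRST(X) = { ')', '/' }

Y: nullable alternative(s) Y → ε; FOLLOW(Y) = { $, '+' }
  Y → X +: FIRST \ {ε} = { ')', '/' } — disjoint from FOLLOW(Y)
  Y → ε: FIRST \ {ε} = { } — this is the only nullable alternative, skip

F, X have no nullable alternative, so no FIRST/FOLLOW check is needed there.

No FIRST/FOLLOW conflicts found.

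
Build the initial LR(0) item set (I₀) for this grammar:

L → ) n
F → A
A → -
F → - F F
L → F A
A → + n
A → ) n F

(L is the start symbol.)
First, augment the grammar with L' → L
I₀ = CLOSURE({ [L' → . L] }):
  [L' → . L] has the dot before L: add [L → . ) n], [L → . F A]
  [L → . F A] has the dot before F: add [F → . A], [F → . - F F]
  [F → . A] has the dot before A: add [A → . -], [A → . + n], [A → . ) n F]
No further items can be added.

I₀ = { [A → . ) n F], [A → . + n], [A → . -], [F → . - F F], [F → . A], [L → . ) n], [L → . F A], [L' → . L] }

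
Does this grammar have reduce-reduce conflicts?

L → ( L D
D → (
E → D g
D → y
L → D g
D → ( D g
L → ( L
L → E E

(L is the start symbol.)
A reduce-reduce conflict occurs when an LR(0) state has two complete items [A → α .] and [B → β .] — both call for a reduction, and with no lookahead the parser cannot choose between them.

Augment with L' → L and build the canonical LR(0) collection (I0 = CLOSURE({[L' → . L]}), then GOTO on every symbol after a dot until no new states appear). It has 17 states:
  I0: { [D → . ( D g], [D → . (], [D → . y], [E → . D g], [L → . ( L D], [L → . ( L], [L → . D g], [L → . E E], [L' → . L] }  — shift
  I1: { [D → ( . D g], [D → ( .], [D → . ( D g], [D → . (], [D → . y], [E → . D g], [L → ( . L D], [L → ( . L], [L → . ( L D], [L → . ( L], [L → . D g], [L → . E E] }  — shift, reduce
  I2: { [E → D . g], [L → D . g] }  — shift
  I3: { [D → . ( D g], [D → . (], [D → . y], [E → . D g], [L → E . E] }  — shift
  I4: { [L' → L .] }  — accept
  I5: { [D → y .] }  — reduce
  I6: { [D → ( . D g], [D → ( .], [D → . ( D g], [D → . (], [D → . y] }  — shift, reduce
  I7: { [E → D . g] }  — shift
  I8: { [L → E E .] }  — reduce
  I9: { [E → D g .] }  — reduce
  I10: { [D → ( D . g] }  — shift
  I11: { [D → ( D g .] }  — reduce
  I12: { [E → D g .], [L → D g .] }  — 2 reduces
  I13: { [D → ( D . g], [E → D . g], [L → D . g] }  — shift
  I14: { [D → . ( D g], [D → . (], [D → . y], [L → ( L . D], [L → ( L .] }  — shift, reduce
  I15: { [L → ( L D .] }  — reduce
  I16: { [D → ( D g .], [E → D g .], [L → D g .] }  — 3 reduces

I12 contains complete items [E → D g .], [L → D g .] — reduce-reduce conflict.
I16 contains complete items [D → ( D g .], [E → D g .], [L → D g .] — reduce-reduce conflict.

Answer: Yes — I12: [E → D g .] vs [L → D g .]; I16: [D → ( D g .] vs [E → D g .]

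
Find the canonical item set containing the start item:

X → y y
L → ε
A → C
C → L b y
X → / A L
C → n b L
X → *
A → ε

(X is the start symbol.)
{ [X → . *], [X → . / A L], [X → . y y], [X' → . X] }

First, augment the grammar with X' → X
I₀ = CLOSURE({ [X' → . X] }):
  [X' → . X] has the dot before X: add [X → . y y], [X → . / A L], [X → . *]
No further items can be added.

I₀ = { [X → . *], [X → . / A L], [X → . y y], [X' → . X] }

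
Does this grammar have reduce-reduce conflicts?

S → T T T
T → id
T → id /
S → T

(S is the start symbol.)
No reduce-reduce conflicts

A reduce-reduce conflict occurs when an LR(0) state has two complete items [A → α .] and [B → β .] — both call for a reduction, and with no lookahead the parser cannot choose between them.

Augment with S' → S and build the canonical LR(0) collection (I0 = CLOSURE({[S' → . S]}), then GOTO on every symbol after a dot until no new states appear). It has 7 states:
  I0: { [S → . T T T], [S → . T], [S' → . S], [T → . id /], [T → . id] }  — shift
  I1: { [S' → S .] }  — accept
  I2: { [S → T . T T], [S → T .], [T → . id /], [T → . id] }  — shift, reduce
  I3: { [T → id . /], [T → id .] }  — shift, reduce
  I4: { [T → id / .] }  — reduce
  I5: { [S → T T . T], [T → . id /], [T → . id] }  — shift
  I6: { [S → T T T .] }  — reduce

No state contains more than one complete item.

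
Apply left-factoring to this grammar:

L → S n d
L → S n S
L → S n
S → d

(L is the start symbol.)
Left-factoring transforms A → αβ₁ | αβ₂ into A → αA' and A' → β₁ | β₂
(α is the longest common prefix among the alternatives). Repeat until
no nonterminal has two alternatives with a common prefix.

Round 1: L has alternatives sharing prefix 'S n'. Introduce L': L → S n L'
  Add: L' → d
  Add: L' → S
  Add: L' → ε

No remaining common prefixes — done.

Resulting grammar:
L → S n L'
L' → d
L' → S
L' → ε
S → d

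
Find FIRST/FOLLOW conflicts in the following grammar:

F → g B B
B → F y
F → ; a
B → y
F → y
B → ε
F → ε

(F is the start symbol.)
Yes. F → y with FOLLOW(F) on { 'y' }; B → F y with FOLLOW(B) on { ';', 'g', 'y' }; B → y with FOLLOW(B) on { 'y' }

Nullable non-terminals: B, F.
FIRST sets used below: FIRST(F) = { ';', 'g', 'y', ε }

B: nullable alternative(s) B → ε; FOLLOW(B) = { $, ';', 'g', 'y' }
  B → F y: FIRST \ {ε} = { ';', 'g', 'y' } — overlaps FOLLOW(B) on { ';', 'g', 'y' }: CONFLICT
  B → y: FIRST \ {ε} = { 'y' } — overlaps FOLLOW(B) on { 'y' }: CONFLICT
  B → ε: FIRST \ {ε} = { } — this is the only nullable alternative, skip

F: nullable alternative(s) F → ε; FOLLOW(F) = { $, 'y' }
  F → g B B: FIRST \ {ε} = { 'g' } — disjoint from FOLLOW(F)
  F → ; a: FIRST \ {ε} = { ';' } — disjoint from FOLLOW(F)
  F → y: FIRST \ {ε} = { 'y' } — overlaps FOLLOW(F) on { 'y' }: CONFLICT
  F → ε: FIRST \ {ε} = { } — this is the only nullable alternative, skip

So the grammar has 3 FIRST/FOLLOW conflicts (marked CONFLICT above).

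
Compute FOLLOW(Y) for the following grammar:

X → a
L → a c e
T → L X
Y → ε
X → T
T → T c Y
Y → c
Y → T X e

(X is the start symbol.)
To compute FOLLOW(Y), find every occurrence of Y on a right-hand side N → α Y β: add FIRST(β) \ {ε}, and if β is empty or nullable also add FOLLOW(N). Iterate to a fixed point.

In T → T c Y: Y is at the end, add FOLLOW(T)

The FOLLOW sets referred to above (computed the same way, to a fixed point):
  FOLLOW(T) = { $, 'a', 'c', 'e' }

Taking the union: FOLLOW(Y) = { $, 'a', 'c', 'e' }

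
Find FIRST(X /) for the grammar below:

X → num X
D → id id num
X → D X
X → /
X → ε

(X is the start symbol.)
{ '/', 'id', 'num' }

FIRST sets of the non-terminals involved (from the grammar, by fixed-point iteration):
  FIRST(X) = { '/', 'id', 'num', ε }

To compute FIRST(X /), process the symbols left to right:
Symbol X is a non-terminal. Add FIRST(X) \ {ε} = { '/', 'id', 'num' }
X is nullable (ε ∈ FIRST(X)), continue to the next symbol.
Symbol / is a terminal. Add '/' and stop.
FIRST(X /) = { '/', 'id', 'num' }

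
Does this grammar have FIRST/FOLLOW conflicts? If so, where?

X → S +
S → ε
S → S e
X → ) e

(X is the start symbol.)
A FIRST/FOLLOW conflict occurs when a non-terminal N has a nullable alternative N → β (β ⇒* ε) and another alternative N → α with FIRST(α) ∩ FOLLOW(N) ≠ ∅: on such a lookahead the parser cannot decide between expanding α and letting N vanish via β.

Nullable non-terminals: S.
FIRST sets used below: FIRST(S) = { 'e', ε }

S: nullable alternative(s) S → ε; FOLLOW(S) = { '+', 'e' }
  S → ε: FIRST \ {ε} = { } — this is the only nullable alternative, skip
  S → S e: FIRST \ {ε} = { 'e' } — overlaps FOLLOW(S) on { 'e' }: CONFLICT

X has no nullable alternative, so no FIRST/FOLLOW check is needed there.

So the grammar has 1 FIRST/FOLLOW conflict (marked CONFLICT above).

Answer: Yes. S → S e with FOLLOW(S) on { 'e' }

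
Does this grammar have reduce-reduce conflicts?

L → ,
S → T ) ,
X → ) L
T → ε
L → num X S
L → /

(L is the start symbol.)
No reduce-reduce conflicts

A reduce-reduce conflict occurs when an LR(0) state has two complete items [A → α .] and [B → β .] — both call for a reduction, and with no lookahead the parser cannot choose between them.

Augment with L' → L and build the canonical LR(0) collection (I0 = CLOSURE({[L' → . L]}), then GOTO on every symbol after a dot until no new states appear). It has 12 states:
  I0: { [L → . ,], [L → . /], [L → . num X S], [L' → . L] }  — shift
  I1: { [L → , .] }  — reduce
  I2: { [L → / .] }  — reduce
  I3: { [L' → L .] }  — accept
  I4: { [L → num . X S], [X → . ) L] }  — shift
  I5: { [L → . ,], [L → . /], [L → . num X S], [X → ) . L] }  — shift
  I6: { [L → num X . S], [S → . T ) ,], [T → .] }  — reduce
  I7: { [L → num X S .] }  — reduce
  I8: { [S → T . ) ,] }  — shift
  I9: { [S → T ) . ,] }  — shift
  I10: { [S → T ) , .] }  — reduce
  I11: { [X → ) L .] }  — reduce

No state contains more than one complete item.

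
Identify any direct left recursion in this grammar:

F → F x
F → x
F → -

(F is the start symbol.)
Yes, F is left-recursive

Direct left recursion occurs when N → N α for some non-terminal N (the right-hand side begins with the left-hand side itself).

F → F x: LEFT RECURSIVE (starts with F)
F → x: starts with x
F → -: starts with '-'

The grammar has direct left recursion on: F.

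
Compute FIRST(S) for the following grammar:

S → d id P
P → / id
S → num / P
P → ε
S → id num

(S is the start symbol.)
{ 'd', 'id', 'num' }

From S → d id P:
  - d is a terminal: add 'd' and stop
From S → num / P:
  - num is a terminal: add 'num' and stop
From S → id num:
  - id is a terminal: add 'id' and stop

Collecting: FIRST(S) = { 'd', 'id', 'num' }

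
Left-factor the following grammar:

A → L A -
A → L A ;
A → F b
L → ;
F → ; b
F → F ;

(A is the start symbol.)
Left-factoring transforms A → αβ₁ | αβ₂ into A → αA' and A' → β₁ | β₂
(α is the longest common prefix among the alternatives). Repeat until
no nonterminal has two alternatives with a common prefix.

Round 1: A has alternatives sharing prefix 'L A'. Introduce A': A → L A A'
  Add: A' → -
  Add: A' → ;

No remaining common prefixes — done.

Resulting grammar:
A → L A A'
A' → -
A' → ;
A → F b
L → ;
F → ; b
F → F ;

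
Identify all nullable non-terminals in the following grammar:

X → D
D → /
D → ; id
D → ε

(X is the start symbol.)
A non-terminal is nullable if it can derive ε (the empty string): either it has an ε-production, or it has a production whose right-hand side consists entirely of nullable non-terminals.

ε-productions: D → ε
So D is immediately nullable.
X → D: every symbol on the right is nullable, so X is nullable too.
Every non-terminal is now nullable.
Nullable = { 'D', 'X' }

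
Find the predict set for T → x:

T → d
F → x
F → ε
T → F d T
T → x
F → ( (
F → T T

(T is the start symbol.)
PREDICT(T → x) = (FIRST(RHS) \ {ε}) ∪ (FOLLOW(T) if ε ∈ FIRST(RHS), i.e. RHS ⇒* ε)
FIRST(x) = { 'x' }
ε ∉ FIRST(x), so FOLLOW(T) is not added.
PREDICT(T → x) = { 'x' }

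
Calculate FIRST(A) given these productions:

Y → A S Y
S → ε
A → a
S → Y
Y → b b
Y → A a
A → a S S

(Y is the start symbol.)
{ 'a' }

To compute FIRST(A), examine every production with A on the left-hand side, reading each right-hand side left to right until a non-nullable symbol is reached.

From A → a:
  - a is a terminal: add 'a' and stop
From A → a S S:
  - a is a terminal: add 'a' and stop

Collecting: FIRST(A) = { 'a' }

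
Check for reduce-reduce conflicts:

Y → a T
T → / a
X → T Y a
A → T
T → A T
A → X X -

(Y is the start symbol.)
Yes — I5: [A → T .] vs [Y → a T .]; I12: [A → T .] vs [T → A T .]

Augment with Y' → Y and build the canonical LR(0) collection (I0 = CLOSURE({[Y' → . Y]}), then GOTO on every symbol after a dot until no new states appear). It has 14 states:
  I0: { [Y → . a T], [Y' → . Y] }  — shift
  I1: { [Y' → Y .] }  — accept
  I2: { [A → . T], [A → . X X -], [T → . / a], [T → . A T], [X → . T Y a], [Y → a . T] }  — shift
  I3: { [T → / . a] }  — shift
  I4: { [A → . T], [A → . X X -], [T → . / a], [T → . A T], [T → A . T], [X → . T Y a] }  — shift
  I5: { [A → T .], [X → T . Y a], [Y → . a T], [Y → a T .] }  — shift, 2 reduces
  I6: { [A → . T], [A → . X X -], [A → X . X -], [T → . / a], [T → . A T], [X → . T Y a] }  — shift
  I7: { [A → T .], [X → T . Y a], [Y → . a T] }  — shift, reduce
  I8: { [A → . T], [A → . X X -], [A → X . X -], [A → X X . -], [T → . / a], [T → . A T], [X → . T Y a] }  — shift
  I9: { [A → X X - .] }  — reduce
  I10: { [X → T Y . a] }  — shift
  I11: { [X → T Y a .] }  — reduce
  I12: { [A → T .], [T → A T .], [X → T . Y a], [Y → . a T] }  — shift, 2 reduces
  I13: { [T → / a .] }  — reduce

I5 contains complete items [A → T .], [Y → a T .] — reduce-reduce conflict.
I12 contains complete items [A → T .], [T → A T .] — reduce-reduce conflict.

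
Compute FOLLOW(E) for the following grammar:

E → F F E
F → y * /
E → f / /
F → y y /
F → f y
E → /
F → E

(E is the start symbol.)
{ $, '/', 'f', 'y' }

To compute FOLLOW(E), find every occurrence of E on a right-hand side N → α E β: add FIRST(β) \ {ε}, and if β is empty or nullable also add FOLLOW(N). Iterate to a fixed point.

E is the start symbol, so $ ∈ FOLLOW(E).
In E → F F E: E is at the end; this adds FOLLOW(E) to itself — nothing new
In F → E: E is at the end, add FOLLOW(F)

The FOLLOW sets referred to above (computed the same way, to a fixed point):
  FOLLOW(F) = { '/', 'f', 'y' }

Taking the union: FOLLOW(E) = { $, '/', 'f', 'y' }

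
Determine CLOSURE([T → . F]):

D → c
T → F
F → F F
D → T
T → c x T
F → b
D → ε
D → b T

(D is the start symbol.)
To compute CLOSURE, for each item [A → α.Bβ] where B is a non-terminal, add [B → .γ] for all productions B → γ; repeat for the newly added items until nothing changes.

Start with: [T → . F]
  [T → . F] has the dot before F: add [F → . F F], [F → . b]
No further items can be added.

CLOSURE = { [F → . F F], [F → . b], [T → . F] }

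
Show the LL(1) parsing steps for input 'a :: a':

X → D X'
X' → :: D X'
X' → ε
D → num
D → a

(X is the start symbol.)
Stack is shown with the top on the left.

Stack      Input     Action
---------------------------
X $        a :: a $  output X → D X'
D X' $     a :: a $  output D → a
a X' $     a :: a $  match 'a'
X' $       :: a $    output X' → :: D X'
:: D X' $  :: a $    match '::'
D X' $     a $       output D → a
a X' $     a $       match 'a'
X' $       $         output X' → ε
$          $         accept

The string is accepted.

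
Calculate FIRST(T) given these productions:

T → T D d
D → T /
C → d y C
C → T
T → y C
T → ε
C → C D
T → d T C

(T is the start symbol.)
{ '/', 'd', 'y', ε }

FIRST sets of the other non-terminals involved (by the same procedure, iterated to a fixed point):
  FIRST(D) = { '/', 'd', 'y' }

From T → T D d:
  - T is the symbol being defined: contributes nothing new
    T is nullable, so continue to the next symbol
  - D is a non-terminal: add FIRST(D) \ {ε} = { '/', 'd', 'y' }
    D is not nullable, so stop
From T → y C:
  - y is a terminal: add 'y' and stop
From T → ε:
  - ε-production, so ε ∈ FIRST(T)
From T → d T C:
  - d is a terminal: add 'd' and stop

Collecting: FIRST(T) = { '/', 'd', 'y', ε }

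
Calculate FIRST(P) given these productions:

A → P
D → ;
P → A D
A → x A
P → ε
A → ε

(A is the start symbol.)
{ ';', 'x', ε }

To compute FIRST(P), examine every production with P on the left-hand side, reading each right-hand side left to right until a non-nullable symbol is reached.

FIRST sets of the other non-terminals involved (by the same procedure, iterated to a fixed point):
  FIRST(A) = { ';', 'x', ε }
  FIRST(D) = { ';' }

From P → A D:
  - A is a non-terminal: add FIRST(A) \ {ε} = { ';', 'x' }
    A is nullable, so continue to the next symbol
  - D is a non-terminal: add FIRST(D) \ {ε} = { ';' }
    D is not nullable, so stop
From P → ε:
  - ε-production, so ε ∈ FIRST(P)

Collecting: FIRST(P) = { ';', 'x', ε }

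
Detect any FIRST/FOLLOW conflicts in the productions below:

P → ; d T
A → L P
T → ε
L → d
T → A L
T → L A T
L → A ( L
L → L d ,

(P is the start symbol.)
Nullable non-terminals: T.
FIRST sets used below: FIRST(A) = { 'd' }, FIRST(L) = { 'd' }

T: nullable alternative(s) T → ε; FOLLOW(T) = { $, '(', 'd' }
  T → ε: FIRST \ {ε} = { } — this is the only nullable alternative, skip
  T → A L: FIRST \ {ε} = { 'd' } — overlaps FOLLOW(T) on { 'd' }: CONFLICT
  T → L A T: FIRST \ {ε} = { 'd' } — overlaps FOLLOW(T) on { 'd' }: CONFLICT

A, L, P have no nullable alternative, so no FIRST/FOLLOW check is needed there.

So the grammar has 2 FIRST/FOLLOW conflicts (marked CONFLICT above).

Answer: Yes. T → A L with FOLLOW(T) on { 'd' }; T → L A T with FOLLOW(T) on { 'd' }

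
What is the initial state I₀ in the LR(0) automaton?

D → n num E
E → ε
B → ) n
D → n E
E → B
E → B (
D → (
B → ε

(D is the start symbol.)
First, augment the grammar with D' → D
I₀ = CLOSURE({ [D' → . D] }):
  [D' → . D] has the dot before D: add [D → . n num E], [D → . n E], [D → . (]
No further items can be added.

I₀ = { [D → . (], [D → . n E], [D → . n num E], [D' → . D] }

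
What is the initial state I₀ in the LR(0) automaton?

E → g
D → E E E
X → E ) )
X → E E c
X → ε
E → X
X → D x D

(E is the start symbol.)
{ [D → . E E E], [E → . X], [E → . g], [E' → . E], [X → . D x D], [X → . E ) )], [X → . E E c], [X → .] }

First, augment the grammar with E' → E
I₀ = CLOSURE({ [E' → . E] }):
  [E' → . E] has the dot before E: add [E → . g], [E → . X]
  [E → . X] has the dot before X: add [X → . E ) )], [X → . E E c], [X → .], [X → . D x D]
  [X → . D x D] has the dot before D: add [D → . E E E]
No further items can be added.

I₀ = { [D → . E E E], [E → . X], [E → . g], [E' → . E], [X → . D x D], [X → . E ) )], [X → . E E c], [X → .] }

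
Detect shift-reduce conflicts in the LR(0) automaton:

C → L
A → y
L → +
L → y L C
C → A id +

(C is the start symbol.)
A shift-reduce conflict occurs when an LR(0) state has both:
  - a complete (reduce) item [A → α .] (dot at the end), and
  - a shift item [B → β . c γ] (dot before a terminal).

Augment with C' → C and build the canonical LR(0) collection (I0 = CLOSURE({[C' → . C]}), then GOTO on every symbol after a dot until no new states appear). It has 11 states:
  I0: { [A → . y], [C → . A id +], [C → . L], [C' → . C], [L → . +], [L → . y L C] }  — shift
  I1: { [L → + .] }  — reduce
  I2: { [C → A . id +] }  — shift
  I3: { [C' → C .] }  — accept
  I4: { [C → L .] }  — reduce
  I5: { [A → y .], [L → . +], [L → . y L C], [L → y . L C] }  — shift, reduce
  I6: { [A → . y], [C → . A id +], [C → . L], [L → . +], [L → . y L C], [L → y L . C] }  — shift
  I7: { [L → . +], [L → . y L C], [L → y . L C] }  — shift
  I8: { [L → y L C .] }  — reduce
  I9: { [C → A id . +] }  — shift
  I10: { [C → A id + .] }  — reduce

I5 contains reduce item [A → y .] and shift items [L → . +], [L → . y L C] — shift-reduce conflict.

Answer: Yes — I5: [A → y .] vs [L → . +]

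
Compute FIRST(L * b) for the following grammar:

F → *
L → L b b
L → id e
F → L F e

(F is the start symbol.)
{ 'id' }

FIRST sets of the non-terminals involved (from the grammar, by fixed-point iteration):
  FIRST(L) = { 'id' }

To compute FIRST(L * b), process the symbols left to right:
Symbol L is a non-terminal. Add FIRST(L) \ {ε} = { 'id' }
L is not nullable (ε ∉ FIRST(L)), so stop here.
FIRST(L * b) = { 'id' }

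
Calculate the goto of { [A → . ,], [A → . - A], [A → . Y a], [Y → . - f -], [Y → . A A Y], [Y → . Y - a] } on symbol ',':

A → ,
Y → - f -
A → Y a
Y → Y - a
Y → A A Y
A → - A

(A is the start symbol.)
{ [A → , .] }

GOTO(I, ',') = CLOSURE({ [A → αX.β] : [A → α.Xβ] ∈ I, X = ',' })

Items with dot before ',', with the dot advanced:
  [A → . ,] → [A → , .]
Closure adds nothing (no advanced item has the dot before a non-terminal).

GOTO = { [A → , .] }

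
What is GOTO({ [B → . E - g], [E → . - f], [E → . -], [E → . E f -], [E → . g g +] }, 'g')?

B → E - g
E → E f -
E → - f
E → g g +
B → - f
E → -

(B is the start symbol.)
{ [E → g . g +] }

GOTO(I, 'g') = CLOSURE({ [A → αX.β] : [A → α.Xβ] ∈ I, X = 'g' })

Items with dot before 'g', with the dot advanced:
  [E → . g g +] → [E → g . g +]
Closure adds nothing (no advanced item has the dot before a non-terminal).

GOTO = { [E → g . g +] }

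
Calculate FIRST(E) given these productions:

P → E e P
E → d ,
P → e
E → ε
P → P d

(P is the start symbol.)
To compute FIRST(E), examine every production with E on the left-hand side, reading each right-hand side left to right until a non-nullable symbol is reached.

From E → d ,:
  - d is a terminal: add 'd' and stop
From E → ε:
  - ε-production, so ε ∈ FIRST(E)

Collecting: FIRST(E) = { 'd', ε }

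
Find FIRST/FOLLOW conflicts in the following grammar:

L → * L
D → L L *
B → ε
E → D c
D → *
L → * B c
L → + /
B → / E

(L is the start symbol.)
No FIRST/FOLLOW conflicts.

Nullable non-terminals: B.

B: nullable alternative(s) B → ε; FOLLOW(B) = { 'c' }
  B → ε: FIRST \ {ε} = { } — this is the only nullable alternative, skip
  B → / E: FIRST \ {ε} = { '/' } — disjoint from FOLLOW(B)

D, E, L have no nullable alternative, so no FIRST/FOLLOW check is needed there.

No FIRST/FOLLOW conflicts found.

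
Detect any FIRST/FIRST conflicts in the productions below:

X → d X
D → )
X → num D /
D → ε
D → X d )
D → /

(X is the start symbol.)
No FIRST/FIRST conflicts.

A FIRST/FIRST conflict occurs when two productions N → α and N → β for the same non-terminal have FIRST(α) ∩ FIRST(β) ≠ ∅ (with ε ∈ FIRST of a nullable right-hand side, so two nullable alternatives also conflict).

FIRST sets of the non-terminals at (or reachable through a nullable prefix from) the front of some alternative:
  FIRST(X) = { 'd', 'num' }

Productions for X:
  X → d X: FIRST = { 'd' }
  X → num D /: FIRST = { 'num' }
Productions for D:
  D → ): FIRST = { ')' }
  D → ε: FIRST = { ε }
  D → X d ): FIRST = { 'd', 'num' }
  D → /: FIRST = { '/' }

All alternatives of each non-terminal have pairwise disjoint FIRST sets.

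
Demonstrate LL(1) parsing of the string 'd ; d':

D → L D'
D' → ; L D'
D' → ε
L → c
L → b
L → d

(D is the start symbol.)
LL(1) parsing maintains a stack (initially the start symbol over $) and the input. At each step: if the stack top is a terminal, match it against the current input token; if it is a non-terminal N, replace it with the RHS of M[N, lookahead] (the unique production whose predict set contains the lookahead).

Stack is shown with the top on the left.

Stack     Input    Action
-------------------------
D $       d ; d $  output D → L D'
L D' $    d ; d $  output L → d
d D' $    d ; d $  match 'd'
D' $      ; d $    output D' → ; L D'
; L D' $  ; d $    match ';'
L D' $    d $      output L → d
d D' $    d $      match 'd'
D' $      $        output D' → ε
$         $        accept

The string is accepted.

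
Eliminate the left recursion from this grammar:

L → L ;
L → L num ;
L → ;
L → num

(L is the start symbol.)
L → ; L'
L → num L'
L' → ; L'
L' → num ; L'
L' → ε

L is directly left-recursive. The standard transformation for
  A → A α₁ | ... | A α_m | β₁ | ... | β_n
is
  A  → β₁ A' | ... | β_n A'
  A' → α₁ A' | ... | α_m A' | ε

L → ; becomes L → ; L'
L → num becomes L → num L'
L → L ; becomes L' → ; L'
L → L num ; becomes L' → num ; L'
Add L' → ε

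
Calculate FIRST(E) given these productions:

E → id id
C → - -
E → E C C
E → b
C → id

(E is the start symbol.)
From E → id id:
  - id is a terminal: add 'id' and stop
From E → E C C:
  - E is the symbol being defined: contributes nothing new
    E is not nullable, so stop
From E → b:
  - b is a terminal: add 'b' and stop

Collecting: FIRST(E) = { 'b', 'id' }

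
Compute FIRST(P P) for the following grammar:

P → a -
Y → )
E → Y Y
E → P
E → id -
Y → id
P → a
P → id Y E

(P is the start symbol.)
FIRST sets of the non-terminals involved (from the grammar, by fixed-point iteration):
  FIRST(P) = { 'a', 'id' }

To compute FIRST(P P), process the symbols left to right:
Symbol P is a non-terminal. Add FIRST(P) \ {ε} = { 'a', 'id' }
P is not nullable (ε ∉ FIRST(P)), so stop here.
FIRST(P P) = { 'a', 'id' }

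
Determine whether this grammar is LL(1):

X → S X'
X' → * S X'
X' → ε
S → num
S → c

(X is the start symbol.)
A grammar is LL(1) if for each non-terminal N with multiple productions, the predict sets of those productions are pairwise disjoint, where PREDICT(N → α) = (FIRST(α) \ {ε}) ∪ (FOLLOW(N) if α ⇒* ε).

Relevant sets:
  FOLLOW(X') = { $ }

For X':
  PREDICT(X' → '*' S X') = { '*' }
  PREDICT(X' → ε) = { $ }
For S:
  PREDICT(S → num) = { 'num' }
  PREDICT(S → c) = { 'c' }
X has a single production, so nothing to check there.

All predict sets are disjoint. The grammar IS LL(1).

Answer: Yes, the grammar is LL(1).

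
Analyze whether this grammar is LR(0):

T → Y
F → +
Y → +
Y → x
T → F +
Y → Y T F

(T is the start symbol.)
No. Reduce-reduce conflict: [F → + .] and [Y → + .]

Augment with T' → T and build the canonical LR(0) collection (I0 = CLOSURE({[T' → . T]}), then GOTO on every symbol after a dot until no new states appear). It has 10 states:
  I0: { [F → . +], [T → . F +], [T → . Y], [T' → . T], [Y → . +], [Y → . Y T F], [Y → . x] }  — shift
  I1: { [F → + .], [Y → + .] }  — 2 reduces
  I2: { [T → F . +] }  — shift
  I3: { [T' → T .] }  — accept
  I4: { [F → . +], [T → . F +], [T → . Y], [T → Y .], [Y → . +], [Y → . Y T F], [Y → . x], [Y → Y . T F] }  — shift, reduce
  I5: { [Y → x .] }  — reduce
  I6: { [F → . +], [Y → Y T . F] }  — shift
  I7: { [F → + .] }  — reduce
  I8: { [Y → Y T F .] }  — reduce
  I9: { [T → F + .] }  — reduce

Conflict in state I1:
  Reduce-reduce conflict: [F → + .] and [Y → + .]
So the grammar is NOT LR(0).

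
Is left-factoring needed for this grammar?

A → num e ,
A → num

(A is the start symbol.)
Left-factoring is needed when two productions for the same non-terminal
share a common prefix on the right-hand side.

Productions for A:
  A → num e ,
  A → num

Found common prefix 'num' in productions for A

Answer: Yes, A has productions with common prefix 'num'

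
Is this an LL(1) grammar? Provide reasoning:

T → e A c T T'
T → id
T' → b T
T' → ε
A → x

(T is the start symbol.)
No. Predict set conflict for T': { 'b' }

A grammar is LL(1) if for each non-terminal N with multiple productions, the predict sets of those productions are pairwise disjoint, where PREDICT(N → α) = (FIRST(α) \ {ε}) ∪ (FOLLOW(N) if α ⇒* ε).

Relevant sets:
  FOLLOW(T') = { $, 'b' }

For T:
  PREDICT(T → e A c T T') = { 'e' }
  PREDICT(T → id) = { 'id' }
For T':
  PREDICT(T' → b T) = { 'b' }
  PREDICT(T' → ε) = { $, 'b' }
A has a single production, so nothing to check there.

Conflict found: Predict set conflict for T': { 'b' }
The grammar is NOT LL(1).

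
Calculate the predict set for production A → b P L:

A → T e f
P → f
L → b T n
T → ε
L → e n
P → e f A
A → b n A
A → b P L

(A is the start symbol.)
{ 'b' }

PREDICT(A → b P L) = (FIRST(RHS) \ {ε}) ∪ (FOLLOW(A) if ε ∈ FIRST(RHS), i.e. RHS ⇒* ε)
FIRST(b P L) = { 'b' }
ε ∉ FIRST(b P L), so FOLLOW(A) is not added.
PREDICT(A → b P L) = { 'b' }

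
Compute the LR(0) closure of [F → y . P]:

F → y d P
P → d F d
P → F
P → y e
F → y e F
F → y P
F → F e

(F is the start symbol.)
{ [F → . F e], [F → . y P], [F → . y d P], [F → . y e F], [F → y . P], [P → . F], [P → . d F d], [P → . y e] }

To compute CLOSURE, for each item [A → α.Bβ] where B is a non-terminal, add [B → .γ] for all productions B → γ; repeat for the newly added items until nothing changes.

Start with: [F → y . P]
  [F → y . P] has the dot before P: add [P → . d F d], [P → . F], [P → . y e]
  [P → . F] has the dot before F: add [F → . y d P], [F → . y e F], [F → . y P], [F → . F e]
No further items can be added.

CLOSURE = { [F → . F e], [F → . y P], [F → . y d P], [F → . y e F], [F → y . P], [P → . F], [P → . d F d], [P → . y e] }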